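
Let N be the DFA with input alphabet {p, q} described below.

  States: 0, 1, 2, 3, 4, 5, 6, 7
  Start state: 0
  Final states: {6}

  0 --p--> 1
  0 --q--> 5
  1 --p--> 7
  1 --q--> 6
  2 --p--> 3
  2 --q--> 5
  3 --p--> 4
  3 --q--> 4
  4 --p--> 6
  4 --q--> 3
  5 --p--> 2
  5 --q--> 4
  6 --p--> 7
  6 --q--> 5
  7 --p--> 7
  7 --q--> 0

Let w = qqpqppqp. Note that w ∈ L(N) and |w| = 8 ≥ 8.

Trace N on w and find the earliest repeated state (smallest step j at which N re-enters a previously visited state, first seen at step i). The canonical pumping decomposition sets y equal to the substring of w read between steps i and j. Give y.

qpq

Run of N on w = q q p q p p q p:
  step 0: 0  (start)
  step 1: 5  (read q: 0→5)
  step 2: 4  (read q: 5→4)
  step 3: 6  (read p: 4→6)
  step 4: 5  (read q: 6→5)   ← first repeat (5 seen earlier)
  step 5: 2  (read p: 5→2)
  step 6: 3  (read p: 2→3)
  step 7: 4  (read q: 3→4)
  step 8: 6  (read p: 4→6)

So i = 1, j = 4, giving x = w[0:1] = q, y = w[1:4] = qpq, z = w[4:8] = ppqp.
Check: |xy| = 4 ≤ 8 and |y| = 3 ≥ 1. Reading y takes N from 5 back to 5, so every xyⁱz is accepted.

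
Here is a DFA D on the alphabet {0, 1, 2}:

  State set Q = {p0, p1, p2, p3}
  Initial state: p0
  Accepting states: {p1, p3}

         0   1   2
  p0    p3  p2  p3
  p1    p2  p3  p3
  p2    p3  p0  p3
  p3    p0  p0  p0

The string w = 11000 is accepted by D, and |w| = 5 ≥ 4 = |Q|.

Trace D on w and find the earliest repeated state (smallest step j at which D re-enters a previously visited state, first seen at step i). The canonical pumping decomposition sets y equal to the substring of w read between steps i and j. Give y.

11

State sequence: p0 -1-> p2 -1-> p0 -0-> p3 -0-> p0 -0-> p3
First repeat at step 2: p0 was already visited.

So i = 0, j = 2, giving x = w[0:0] = ε, y = w[0:2] = 11, z = w[2:5] = 000.
Check: |xy| = 2 ≤ 4 and |y| = 2 ≥ 1. Reading y takes D from p0 back to p0, so every xyⁱz is accepted.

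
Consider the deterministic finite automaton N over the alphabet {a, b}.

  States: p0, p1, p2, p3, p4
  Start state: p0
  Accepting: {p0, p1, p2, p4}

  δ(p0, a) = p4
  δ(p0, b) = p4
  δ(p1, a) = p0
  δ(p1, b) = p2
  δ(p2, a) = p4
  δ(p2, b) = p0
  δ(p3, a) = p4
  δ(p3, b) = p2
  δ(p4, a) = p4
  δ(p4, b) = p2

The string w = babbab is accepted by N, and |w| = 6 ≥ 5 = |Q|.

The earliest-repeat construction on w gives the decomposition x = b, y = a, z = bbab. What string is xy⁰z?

xy⁰z = xz = b·bbab = bbbab.
Reading y = a takes N from p4 back to p4, so after x the machine is still in p4, and z then leads to the accepting state p2. Hence bbbab ∈ L(N).

bbbab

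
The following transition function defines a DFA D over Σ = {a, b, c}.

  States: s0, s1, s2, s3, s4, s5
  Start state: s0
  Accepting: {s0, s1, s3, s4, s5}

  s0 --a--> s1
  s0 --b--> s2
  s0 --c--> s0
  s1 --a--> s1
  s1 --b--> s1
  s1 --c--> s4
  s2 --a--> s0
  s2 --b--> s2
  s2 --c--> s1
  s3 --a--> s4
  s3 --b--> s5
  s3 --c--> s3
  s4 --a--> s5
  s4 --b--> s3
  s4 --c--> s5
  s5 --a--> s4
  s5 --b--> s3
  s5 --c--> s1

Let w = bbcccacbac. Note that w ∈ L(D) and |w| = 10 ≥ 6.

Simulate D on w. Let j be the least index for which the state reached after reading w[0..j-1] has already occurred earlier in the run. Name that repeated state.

s2

State sequence: s0 -b-> s2 -b-> s2 -c-> s1 -c-> s4 -c-> s5 -a-> s4 -c-> s5 -b-> s3 -a-> s4 -c-> s5
First repeat at step 2: s2 was already visited.

The earliest repeat is at step j = 2: D is in s2, which it already visited at step i = 1.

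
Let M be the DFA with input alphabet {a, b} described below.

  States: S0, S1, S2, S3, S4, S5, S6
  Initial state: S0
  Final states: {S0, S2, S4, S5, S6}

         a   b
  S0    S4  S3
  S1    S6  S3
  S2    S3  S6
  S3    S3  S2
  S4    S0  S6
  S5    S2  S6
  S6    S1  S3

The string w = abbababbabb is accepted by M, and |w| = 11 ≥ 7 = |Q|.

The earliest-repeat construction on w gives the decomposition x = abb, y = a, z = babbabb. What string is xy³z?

abbaaababbabb

xy^3z = abb·a·a·a·babbabb = abbaaababbabb.
Reading y = a takes M from S3 back to S3, so after x·y·y·y the machine is still in S3, and z then leads to the accepting state S2. Hence abbaaababbabb ∈ L(M).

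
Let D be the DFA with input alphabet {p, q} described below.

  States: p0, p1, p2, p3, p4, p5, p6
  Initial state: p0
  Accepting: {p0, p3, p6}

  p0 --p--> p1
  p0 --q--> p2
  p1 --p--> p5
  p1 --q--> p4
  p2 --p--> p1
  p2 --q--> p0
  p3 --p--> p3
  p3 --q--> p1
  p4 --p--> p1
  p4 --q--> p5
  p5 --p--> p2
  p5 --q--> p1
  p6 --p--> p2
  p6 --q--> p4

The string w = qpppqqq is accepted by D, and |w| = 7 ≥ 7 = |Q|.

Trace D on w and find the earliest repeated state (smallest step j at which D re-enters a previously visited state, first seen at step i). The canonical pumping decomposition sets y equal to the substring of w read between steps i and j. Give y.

ppp

State sequence: p0 -q-> p2 -p-> p1 -p-> p5 -p-> p2 -q-> p0 -q-> p2 -q-> p0
First repeat at step 4: p2 was already visited.

So i = 1, j = 4, giving x = w[0:1] = q, y = w[1:4] = ppp, z = w[4:7] = qqq.
Check: |xy| = 4 ≤ 7 and |y| = 3 ≥ 1. Reading y takes D from p2 back to p2, so every xyⁱz is accepted.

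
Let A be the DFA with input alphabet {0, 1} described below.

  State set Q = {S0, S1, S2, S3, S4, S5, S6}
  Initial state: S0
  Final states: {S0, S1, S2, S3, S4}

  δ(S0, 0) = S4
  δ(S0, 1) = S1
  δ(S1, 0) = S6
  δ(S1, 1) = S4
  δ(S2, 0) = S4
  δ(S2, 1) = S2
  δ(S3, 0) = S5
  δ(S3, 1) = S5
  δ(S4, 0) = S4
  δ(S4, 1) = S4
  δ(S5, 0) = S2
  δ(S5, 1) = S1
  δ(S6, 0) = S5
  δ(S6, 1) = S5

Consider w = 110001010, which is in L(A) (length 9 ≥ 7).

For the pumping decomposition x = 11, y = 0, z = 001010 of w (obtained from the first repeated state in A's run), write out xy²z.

xy^2z = 11·0·0·001010 = 1100001010.
Reading y = 0 takes A from S4 back to S4, so after x·y·y the machine is still in S4, and z then leads to the accepting state S4. Hence 1100001010 ∈ L(A).

1100001010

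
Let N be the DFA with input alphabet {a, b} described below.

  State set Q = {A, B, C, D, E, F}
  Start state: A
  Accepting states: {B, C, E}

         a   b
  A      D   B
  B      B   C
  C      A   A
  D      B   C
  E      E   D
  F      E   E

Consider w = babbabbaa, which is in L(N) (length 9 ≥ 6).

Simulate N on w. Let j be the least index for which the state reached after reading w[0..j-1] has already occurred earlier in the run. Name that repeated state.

Run of N on w = b a b b a b b a a:
  step 0: A  (start)
  step 1: B  (read b: A→B)
  step 2: B  (read a: B→B)   ← first repeat (B seen earlier)
  step 3: C  (read b: B→C)
  step 4: A  (read b: C→A)
  step 5: D  (read a: A→D)
  step 6: C  (read b: D→C)
  step 7: A  (read b: C→A)
  step 8: D  (read a: A→D)
  step 9: B  (read a: D→B)

The earliest repeat is at step j = 2: N is in B, which it already visited at step i = 1.
The DFA has 6 states, so the proof of the pumping lemma guarantees a repeated state among the first 6+1 visited; the segment between the two visits is the pumpable y.

B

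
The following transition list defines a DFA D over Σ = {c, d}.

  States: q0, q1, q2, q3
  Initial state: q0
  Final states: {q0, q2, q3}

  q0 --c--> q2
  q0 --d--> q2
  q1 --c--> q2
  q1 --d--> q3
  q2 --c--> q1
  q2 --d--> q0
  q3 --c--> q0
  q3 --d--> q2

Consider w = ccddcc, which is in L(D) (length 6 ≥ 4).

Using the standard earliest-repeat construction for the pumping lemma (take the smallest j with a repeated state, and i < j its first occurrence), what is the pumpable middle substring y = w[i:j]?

cdd

State sequence: q0 -c-> q2 -c-> q1 -d-> q3 -d-> q2 -c-> q1 -c-> q2
First repeat at step 4: q2 was already visited.

So i = 1, j = 4, giving x = w[0:1] = c, y = w[1:4] = cdd, z = w[4:6] = cc.
Check: |xy| = 4 ≤ 4 and |y| = 3 ≥ 1. Reading y takes D from q2 back to q2, so every xyⁱz is accepted.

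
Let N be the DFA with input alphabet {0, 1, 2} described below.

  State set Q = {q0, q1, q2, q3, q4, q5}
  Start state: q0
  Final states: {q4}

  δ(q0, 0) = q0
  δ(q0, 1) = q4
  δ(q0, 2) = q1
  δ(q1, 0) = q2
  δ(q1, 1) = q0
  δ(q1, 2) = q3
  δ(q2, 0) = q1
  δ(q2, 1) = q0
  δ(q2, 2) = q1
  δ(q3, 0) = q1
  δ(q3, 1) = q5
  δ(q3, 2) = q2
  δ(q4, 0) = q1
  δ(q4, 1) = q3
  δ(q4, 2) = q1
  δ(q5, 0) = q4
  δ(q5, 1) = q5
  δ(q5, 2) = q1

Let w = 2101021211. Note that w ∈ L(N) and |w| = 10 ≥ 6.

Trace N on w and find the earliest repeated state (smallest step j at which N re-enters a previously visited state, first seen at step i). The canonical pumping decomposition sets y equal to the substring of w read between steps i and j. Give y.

State sequence: q0 -2-> q1 -1-> q0 -0-> q0 -1-> q4 -0-> q1 -2-> q3 -1-> q5 -2-> q1 -1-> q0 -1-> q4
First repeat at step 2: q0 was already visited.

So i = 0, j = 2, giving x = w[0:0] = ε, y = w[0:2] = 21, z = w[2:10] = 01021211.
Check: |xy| = 2 ≤ 6 and |y| = 2 ≥ 1. Reading y takes N from q0 back to q0, so every xyⁱz is accepted.
With |Q| = 6, pigeonhole forces a state repeat no later than step 6; the substring read between the first and second visits to that state can be pumped.

21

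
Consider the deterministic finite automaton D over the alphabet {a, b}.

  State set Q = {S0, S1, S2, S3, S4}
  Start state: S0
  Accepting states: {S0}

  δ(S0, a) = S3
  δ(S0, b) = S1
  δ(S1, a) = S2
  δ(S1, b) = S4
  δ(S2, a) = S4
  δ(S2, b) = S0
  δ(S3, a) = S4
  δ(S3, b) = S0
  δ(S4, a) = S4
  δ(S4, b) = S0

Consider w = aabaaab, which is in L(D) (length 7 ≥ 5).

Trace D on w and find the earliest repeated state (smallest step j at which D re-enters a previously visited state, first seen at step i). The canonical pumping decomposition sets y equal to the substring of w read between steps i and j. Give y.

State sequence: S0 -a-> S3 -a-> S4 -b-> S0 -a-> S3 -a-> S4 -a-> S4 -b-> S0
First repeat at step 3: S0 was already visited.

So i = 0, j = 3, giving x = w[0:0] = ε, y = w[0:3] = aab, z = w[3:7] = aaab.
Check: |xy| = 3 ≤ 5 and |y| = 3 ≥ 1. Reading y takes D from S0 back to S0, so every xyⁱz is accepted.
Since D has 5 states, any run of length ≥ 5 visits 5+1 states, so by pigeonhole some state repeats within the first 5 steps — that repeat gives the pumpable loop.

aab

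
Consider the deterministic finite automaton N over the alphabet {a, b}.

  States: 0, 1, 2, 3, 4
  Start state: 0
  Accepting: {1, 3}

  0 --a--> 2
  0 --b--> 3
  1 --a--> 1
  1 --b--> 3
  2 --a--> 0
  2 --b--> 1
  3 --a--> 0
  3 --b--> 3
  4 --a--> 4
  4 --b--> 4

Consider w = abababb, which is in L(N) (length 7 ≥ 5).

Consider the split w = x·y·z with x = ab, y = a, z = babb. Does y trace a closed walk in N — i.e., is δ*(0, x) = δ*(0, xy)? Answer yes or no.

State sequence: 0 -a-> 2 -b-> 1 -a-> 1

After x (step 2): 1. After xy (step 3): 1.
They match, so y = a drives N around a cycle from 1 back to itself; pumping y any number of times keeps N in 1 before reading z, and xyⁱz ∈ L(N) for every i ≥ 0.

yes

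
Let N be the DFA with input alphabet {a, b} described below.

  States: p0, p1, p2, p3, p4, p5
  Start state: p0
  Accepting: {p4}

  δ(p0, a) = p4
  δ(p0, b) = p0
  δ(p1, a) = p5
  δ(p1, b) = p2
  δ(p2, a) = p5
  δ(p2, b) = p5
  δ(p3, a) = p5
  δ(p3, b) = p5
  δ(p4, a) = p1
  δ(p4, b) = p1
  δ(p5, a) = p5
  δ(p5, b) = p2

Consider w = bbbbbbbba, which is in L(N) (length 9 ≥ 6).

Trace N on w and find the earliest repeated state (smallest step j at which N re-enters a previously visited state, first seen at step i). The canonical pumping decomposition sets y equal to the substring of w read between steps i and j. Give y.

b

Run of N on w = b b b b b b b b a:
  step 0: p0  (start)
  step 1: p0  (read b: p0→p0)   ← first repeat (p0 seen earlier)
  step 2: p0  (read b: p0→p0)
  step 3: p0  (read b: p0→p0)
  step 4: p0  (read b: p0→p0)
  step 5: p0  (read b: p0→p0)
  step 6: p0  (read b: p0→p0)
  step 7: p0  (read b: p0→p0)
  step 8: p0  (read b: p0→p0)
  step 9: p4  (read a: p0→p4)

So i = 0, j = 1, giving x = w[0:0] = ε, y = w[0:1] = b, z = w[1:9] = bbbbbbba.
Check: |xy| = 1 ≤ 6 and |y| = 1 ≥ 1. Reading y takes N from p0 back to p0, so every xyⁱz is accepted.
Pumping length from the standard proof: p = 6 (the number of states). The repeated state found above gives |xy| = j ≤ 6 and |y| = j − i ≥ 1.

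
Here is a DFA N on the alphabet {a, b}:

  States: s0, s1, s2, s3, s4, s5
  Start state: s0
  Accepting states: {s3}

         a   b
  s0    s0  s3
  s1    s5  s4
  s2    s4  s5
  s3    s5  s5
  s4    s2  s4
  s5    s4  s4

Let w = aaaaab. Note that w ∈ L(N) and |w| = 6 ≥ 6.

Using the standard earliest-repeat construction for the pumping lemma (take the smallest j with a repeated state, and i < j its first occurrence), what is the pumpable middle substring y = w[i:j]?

State sequence: s0 -a-> s0 -a-> s0 -a-> s0 -a-> s0 -a-> s0 -b-> s3
First repeat at step 1: s0 was already visited.

So i = 0, j = 1, giving x = w[0:0] = ε, y = w[0:1] = a, z = w[1:6] = aaaab.
Check: |xy| = 1 ≤ 6 and |y| = 1 ≥ 1. Reading y takes N from s0 back to s0, so every xyⁱz is accepted.

a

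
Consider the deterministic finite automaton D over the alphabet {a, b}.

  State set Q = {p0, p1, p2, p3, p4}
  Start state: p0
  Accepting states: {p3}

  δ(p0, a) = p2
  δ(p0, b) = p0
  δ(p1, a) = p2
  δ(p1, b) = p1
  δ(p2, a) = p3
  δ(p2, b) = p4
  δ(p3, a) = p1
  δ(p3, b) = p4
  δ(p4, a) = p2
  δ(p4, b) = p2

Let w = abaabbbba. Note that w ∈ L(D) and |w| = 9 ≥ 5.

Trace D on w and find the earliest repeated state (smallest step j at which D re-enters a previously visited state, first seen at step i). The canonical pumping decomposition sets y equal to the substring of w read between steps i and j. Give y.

State sequence: p0 -a-> p2 -b-> p4 -a-> p2 -a-> p3 -b-> p4 -b-> p2 -b-> p4 -b-> p2 -a-> p3
First repeat at step 3: p2 was already visited.

So i = 1, j = 3, giving x = w[0:1] = a, y = w[1:3] = ba, z = w[3:9] = abbbba.
Check: |xy| = 3 ≤ 5 and |y| = 2 ≥ 1. Reading y takes D from p2 back to p2, so every xyⁱz is accepted.

ba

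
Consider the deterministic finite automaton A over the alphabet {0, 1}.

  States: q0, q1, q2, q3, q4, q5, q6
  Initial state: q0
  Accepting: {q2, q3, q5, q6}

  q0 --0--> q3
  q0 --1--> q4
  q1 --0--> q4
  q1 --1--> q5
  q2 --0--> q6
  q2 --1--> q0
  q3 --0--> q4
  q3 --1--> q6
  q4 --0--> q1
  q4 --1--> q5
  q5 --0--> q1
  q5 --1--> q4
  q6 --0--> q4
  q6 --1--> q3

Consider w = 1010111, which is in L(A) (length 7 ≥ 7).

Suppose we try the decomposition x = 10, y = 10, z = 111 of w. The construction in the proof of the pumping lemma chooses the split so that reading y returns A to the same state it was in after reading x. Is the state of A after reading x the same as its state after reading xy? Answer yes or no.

yes

State sequence: q0 -1-> q4 -0-> q1 -1-> q5 -0-> q1

After x (step 2): q1. After xy (step 4): q1.
They match, so y = 10 drives A around a cycle from q1 back to itself; pumping y any number of times keeps A in q1 before reading z, and xyⁱz ∈ L(A) for every i ≥ 0.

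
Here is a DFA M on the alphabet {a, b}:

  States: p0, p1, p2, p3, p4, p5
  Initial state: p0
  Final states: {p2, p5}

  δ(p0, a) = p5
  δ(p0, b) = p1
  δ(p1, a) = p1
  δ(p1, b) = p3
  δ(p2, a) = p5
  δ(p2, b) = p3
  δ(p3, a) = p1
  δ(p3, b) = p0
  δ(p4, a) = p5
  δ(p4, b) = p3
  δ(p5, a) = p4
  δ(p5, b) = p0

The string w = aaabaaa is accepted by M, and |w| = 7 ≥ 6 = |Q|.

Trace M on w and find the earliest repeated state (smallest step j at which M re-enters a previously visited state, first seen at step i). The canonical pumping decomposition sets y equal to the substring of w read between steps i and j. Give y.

Run of M on w = a a a b a a a:
  step 0: p0  (start)
  step 1: p5  (read a: p0→p5)
  step 2: p4  (read a: p5→p4)
  step 3: p5  (read a: p4→p5)   ← first repeat (p5 seen earlier)
  step 4: p0  (read b: p5→p0)
  step 5: p5  (read a: p0→p5)
  step 6: p4  (read a: p5→p4)
  step 7: p5  (read a: p4→p5)

So i = 1, j = 3, giving x = w[0:1] = a, y = w[1:3] = aa, z = w[3:7] = baaa.
Check: |xy| = 3 ≤ 6 and |y| = 2 ≥ 1. Reading y takes M from p5 back to p5, so every xyⁱz is accepted.

aa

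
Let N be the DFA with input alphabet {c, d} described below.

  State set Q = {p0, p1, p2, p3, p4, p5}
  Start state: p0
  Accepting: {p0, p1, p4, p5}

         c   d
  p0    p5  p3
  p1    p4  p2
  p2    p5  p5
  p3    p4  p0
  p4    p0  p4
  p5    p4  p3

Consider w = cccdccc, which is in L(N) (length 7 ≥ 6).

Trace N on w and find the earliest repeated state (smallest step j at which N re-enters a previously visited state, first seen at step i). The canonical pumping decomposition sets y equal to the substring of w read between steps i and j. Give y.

Run of N on w = c c c d c c c:
  step 0: p0  (start)
  step 1: p5  (read c: p0→p5)
  step 2: p4  (read c: p5→p4)
  step 3: p0  (read c: p4→p0)   ← first repeat (p0 seen earlier)
  step 4: p3  (read d: p0→p3)
  step 5: p4  (read c: p3→p4)
  step 6: p0  (read c: p4→p0)
  step 7: p5  (read c: p0→p5)

So i = 0, j = 3, giving x = w[0:0] = ε, y = w[0:3] = ccc, z = w[3:7] = dccc.
Check: |xy| = 3 ≤ 6 and |y| = 3 ≥ 1. Reading y takes N from p0 back to p0, so every xyⁱz is accepted.

ccc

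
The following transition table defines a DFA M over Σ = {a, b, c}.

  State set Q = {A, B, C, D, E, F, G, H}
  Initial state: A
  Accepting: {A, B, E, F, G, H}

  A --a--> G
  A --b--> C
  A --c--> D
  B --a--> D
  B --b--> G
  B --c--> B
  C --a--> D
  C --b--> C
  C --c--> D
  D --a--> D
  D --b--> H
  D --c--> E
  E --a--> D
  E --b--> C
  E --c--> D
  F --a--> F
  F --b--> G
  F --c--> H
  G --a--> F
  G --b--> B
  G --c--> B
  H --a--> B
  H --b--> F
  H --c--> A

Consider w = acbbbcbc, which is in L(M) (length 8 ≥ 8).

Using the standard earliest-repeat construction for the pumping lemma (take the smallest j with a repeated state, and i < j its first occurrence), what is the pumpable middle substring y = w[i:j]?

cb

State sequence: A -a-> G -c-> B -b-> G -b-> B -b-> G -c-> B -b-> G -c-> B
First repeat at step 3: G was already visited.

So i = 1, j = 3, giving x = w[0:1] = a, y = w[1:3] = cb, z = w[3:8] = bbcbc.
Check: |xy| = 3 ≤ 8 and |y| = 2 ≥ 1. Reading y takes M from G back to G, so every xyⁱz is accepted.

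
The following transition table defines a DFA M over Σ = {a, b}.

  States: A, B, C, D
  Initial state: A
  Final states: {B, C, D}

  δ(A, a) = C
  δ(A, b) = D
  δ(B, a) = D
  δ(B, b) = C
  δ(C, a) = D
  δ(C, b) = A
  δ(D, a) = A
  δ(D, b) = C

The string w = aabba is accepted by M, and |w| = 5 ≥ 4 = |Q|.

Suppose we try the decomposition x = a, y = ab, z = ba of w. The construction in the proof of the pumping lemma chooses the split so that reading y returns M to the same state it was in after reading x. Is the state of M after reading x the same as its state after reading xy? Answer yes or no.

yes

Run of M on the first 3 characters of w = a a b:
  step 0: A  (start)
  step 1: C  (read a: A→C)
  step 2: D  (read a: C→D)
  step 3: C  (read b: D→C)

After x (step 1): C. After xy (step 3): C.
They match, so y = ab drives M around a cycle from C back to itself; pumping y any number of times keeps M in C before reading z, and xyⁱz ∈ L(M) for every i ≥ 0.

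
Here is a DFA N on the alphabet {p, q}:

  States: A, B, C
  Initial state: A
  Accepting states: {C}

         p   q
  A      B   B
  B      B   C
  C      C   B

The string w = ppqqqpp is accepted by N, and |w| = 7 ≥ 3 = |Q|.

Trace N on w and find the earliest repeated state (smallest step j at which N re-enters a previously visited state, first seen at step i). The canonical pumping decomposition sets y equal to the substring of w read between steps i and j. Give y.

State sequence: A -p-> B -p-> B -q-> C -q-> B -q-> C -p-> C -p-> C
First repeat at step 2: B was already visited.

So i = 1, j = 2, giving x = w[0:1] = p, y = w[1:2] = p, z = w[2:7] = qqqpp.
Check: |xy| = 2 ≤ 3 and |y| = 1 ≥ 1. Reading y takes N from B back to B, so every xyⁱz is accepted.

p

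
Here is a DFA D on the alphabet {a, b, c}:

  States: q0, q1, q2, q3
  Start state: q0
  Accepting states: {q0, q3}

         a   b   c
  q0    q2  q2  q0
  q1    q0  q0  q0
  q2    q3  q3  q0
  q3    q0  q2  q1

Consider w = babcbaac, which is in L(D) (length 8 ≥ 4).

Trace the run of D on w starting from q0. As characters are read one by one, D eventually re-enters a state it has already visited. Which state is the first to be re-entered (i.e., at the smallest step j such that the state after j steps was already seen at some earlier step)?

q2

Run of D on w = b a b c b a a c:
  step 0: q0  (start)
  step 1: q2  (read b: q0→q2)
  step 2: q3  (read a: q2→q3)
  step 3: q2  (read b: q3→q2)   ← first repeat (q2 seen earlier)
  step 4: q0  (read c: q2→q0)
  step 5: q2  (read b: q0→q2)
  step 6: q3  (read a: q2→q3)
  step 7: q0  (read a: q3→q0)
  step 8: q0  (read c: q0→q0)

The earliest repeat is at step j = 3: D is in q2, which it already visited at step i = 1.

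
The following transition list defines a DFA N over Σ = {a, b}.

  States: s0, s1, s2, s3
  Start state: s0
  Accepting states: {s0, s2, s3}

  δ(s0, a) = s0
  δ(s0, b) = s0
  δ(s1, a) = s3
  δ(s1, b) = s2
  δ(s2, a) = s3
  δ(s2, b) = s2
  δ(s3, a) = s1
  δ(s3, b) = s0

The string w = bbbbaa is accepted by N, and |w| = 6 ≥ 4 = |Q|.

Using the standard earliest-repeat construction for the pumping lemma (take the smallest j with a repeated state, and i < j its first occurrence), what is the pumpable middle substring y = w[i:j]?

State sequence: s0 -b-> s0 -b-> s0 -b-> s0 -b-> s0 -a-> s0 -a-> s0
First repeat at step 1: s0 was already visited.

So i = 0, j = 1, giving x = w[0:0] = ε, y = w[0:1] = b, z = w[1:6] = bbbaa.
Check: |xy| = 1 ≤ 4 and |y| = 1 ≥ 1. Reading y takes N from s0 back to s0, so every xyⁱz is accepted.
With |Q| = 4, pigeonhole forces a state repeat no later than step 4; the substring read between the first and second visits to that state can be pumped.

b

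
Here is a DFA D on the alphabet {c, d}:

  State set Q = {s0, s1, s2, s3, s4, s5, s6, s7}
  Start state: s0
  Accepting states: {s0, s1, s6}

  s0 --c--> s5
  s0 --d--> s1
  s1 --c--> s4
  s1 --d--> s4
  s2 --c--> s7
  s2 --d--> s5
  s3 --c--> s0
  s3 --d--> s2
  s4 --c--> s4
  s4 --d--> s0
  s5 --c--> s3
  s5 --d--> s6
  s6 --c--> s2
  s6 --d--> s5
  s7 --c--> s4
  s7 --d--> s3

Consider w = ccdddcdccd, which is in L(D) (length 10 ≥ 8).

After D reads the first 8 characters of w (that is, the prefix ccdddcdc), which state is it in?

Run of D on the first 8 characters of w = c c d d d c d c:
  step 0: s0  (start)
  step 1: s5  (read c: s0→s5)
  step 2: s3  (read c: s5→s3)
  step 3: s2  (read d: s3→s2)
  step 4: s5  (read d: s2→s5)
  step 5: s6  (read d: s5→s6)
  step 6: s2  (read c: s6→s2)
  step 7: s5  (read d: s2→s5)
  step 8: s3  (read c: s5→s3)

After reading 8 characters, D is in state s3.

s3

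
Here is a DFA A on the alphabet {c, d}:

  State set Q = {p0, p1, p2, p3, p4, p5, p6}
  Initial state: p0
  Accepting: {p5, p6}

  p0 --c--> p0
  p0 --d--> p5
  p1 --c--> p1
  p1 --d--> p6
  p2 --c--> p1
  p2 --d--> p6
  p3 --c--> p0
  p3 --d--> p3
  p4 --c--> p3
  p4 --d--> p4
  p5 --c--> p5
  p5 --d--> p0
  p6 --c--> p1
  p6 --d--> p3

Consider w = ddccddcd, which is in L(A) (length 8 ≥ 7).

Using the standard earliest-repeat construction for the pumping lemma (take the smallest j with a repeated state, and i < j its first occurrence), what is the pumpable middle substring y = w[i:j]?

Run of A on w = d d c c d d c d:
  step 0: p0  (start)
  step 1: p5  (read d: p0→p5)
  step 2: p0  (read d: p5→p0)   ← first repeat (p0 seen earlier)
  step 3: p0  (read c: p0→p0)
  step 4: p0  (read c: p0→p0)
  step 5: p5  (read d: p0→p5)
  step 6: p0  (read d: p5→p0)
  step 7: p0  (read c: p0→p0)
  step 8: p5  (read d: p0→p5)

So i = 0, j = 2, giving x = w[0:0] = ε, y = w[0:2] = dd, z = w[2:8] = ccddcd.
Check: |xy| = 2 ≤ 7 and |y| = 2 ≥ 1. Reading y takes A from p0 back to p0, so every xyⁱz is accepted.
The DFA has 7 states, so the proof of the pumping lemma guarantees a repeated state among the first 7+1 visited; the segment between the two visits is the pumpable y.

dd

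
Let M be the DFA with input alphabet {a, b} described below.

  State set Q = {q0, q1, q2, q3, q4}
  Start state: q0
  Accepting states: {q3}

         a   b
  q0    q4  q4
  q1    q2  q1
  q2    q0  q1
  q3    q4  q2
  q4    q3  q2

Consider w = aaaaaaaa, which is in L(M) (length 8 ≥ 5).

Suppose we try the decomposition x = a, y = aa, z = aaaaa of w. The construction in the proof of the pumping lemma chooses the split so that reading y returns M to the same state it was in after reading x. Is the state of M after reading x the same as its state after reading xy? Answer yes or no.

yes

Run of M on the first 3 characters of w = a a a:
  step 0: q0  (start)
  step 1: q4  (read a: q0→q4)
  step 2: q3  (read a: q4→q3)
  step 3: q4  (read a: q3→q4)

After x (step 1): q4. After xy (step 3): q4.
They match, so y = aa drives M around a cycle from q4 back to itself; pumping y any number of times keeps M in q4 before reading z, and xyⁱz ∈ L(M) for every i ≥ 0.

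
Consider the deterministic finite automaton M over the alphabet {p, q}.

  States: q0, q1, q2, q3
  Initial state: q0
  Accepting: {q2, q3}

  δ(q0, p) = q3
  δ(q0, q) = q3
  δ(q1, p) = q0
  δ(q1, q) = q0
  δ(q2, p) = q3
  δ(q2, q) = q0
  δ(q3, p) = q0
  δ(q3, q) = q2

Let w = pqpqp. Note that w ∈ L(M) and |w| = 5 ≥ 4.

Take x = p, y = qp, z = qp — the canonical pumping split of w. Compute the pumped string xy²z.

pqpqpqp

xy^2z = p·qp·qp·qp = pqpqpqp.
Reading y = qp takes M from q3 back to q3, so after x·y·y the machine is still in q3, and z then leads to the accepting state q3. Hence pqpqpqp ∈ L(M).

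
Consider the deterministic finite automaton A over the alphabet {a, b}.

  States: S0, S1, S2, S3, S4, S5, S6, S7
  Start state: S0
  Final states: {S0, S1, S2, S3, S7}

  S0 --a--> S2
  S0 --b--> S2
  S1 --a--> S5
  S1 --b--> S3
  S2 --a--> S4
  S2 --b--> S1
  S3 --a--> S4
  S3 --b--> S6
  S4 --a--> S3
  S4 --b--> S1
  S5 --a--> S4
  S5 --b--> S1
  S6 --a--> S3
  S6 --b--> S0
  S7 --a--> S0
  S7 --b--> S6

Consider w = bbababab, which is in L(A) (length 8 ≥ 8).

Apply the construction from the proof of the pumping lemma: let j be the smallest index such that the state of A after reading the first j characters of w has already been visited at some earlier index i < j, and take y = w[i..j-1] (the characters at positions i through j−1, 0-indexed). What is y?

ab

State sequence: S0 -b-> S2 -b-> S1 -a-> S5 -b-> S1 -a-> S5 -b-> S1 -a-> S5 -b-> S1
First repeat at step 4: S1 was already visited.

So i = 2, j = 4, giving x = w[0:2] = bb, y = w[2:4] = ab, z = w[4:8] = abab.
Check: |xy| = 4 ≤ 8 and |y| = 2 ≥ 1. Reading y takes A from S1 back to S1, so every xyⁱz is accepted.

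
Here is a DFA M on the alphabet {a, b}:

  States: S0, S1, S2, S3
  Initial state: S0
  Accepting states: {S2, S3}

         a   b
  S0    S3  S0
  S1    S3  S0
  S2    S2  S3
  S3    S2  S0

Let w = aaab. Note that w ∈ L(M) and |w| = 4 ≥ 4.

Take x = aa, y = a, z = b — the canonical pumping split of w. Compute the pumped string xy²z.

aaaab

xy^2z = aa·a·a·b = aaaab.
Reading y = a takes M from S2 back to S2, so after x·y·y the machine is still in S2, and z then leads to the accepting state S3. Hence aaaab ∈ L(M).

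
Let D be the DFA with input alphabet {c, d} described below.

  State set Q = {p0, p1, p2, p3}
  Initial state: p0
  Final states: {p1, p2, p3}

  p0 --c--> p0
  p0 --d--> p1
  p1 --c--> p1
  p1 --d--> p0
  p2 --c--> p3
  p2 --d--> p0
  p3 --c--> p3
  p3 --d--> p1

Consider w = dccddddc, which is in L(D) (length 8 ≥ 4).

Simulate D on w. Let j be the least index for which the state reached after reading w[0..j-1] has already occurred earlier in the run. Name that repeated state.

p1

State sequence: p0 -d-> p1 -c-> p1 -c-> p1 -d-> p0 -d-> p1 -d-> p0 -d-> p1 -c-> p1
First repeat at step 2: p1 was already visited.

The earliest repeat is at step j = 2: D is in p1, which it already visited at step i = 1.
The DFA has 4 states, so the proof of the pumping lemma guarantees a repeated state among the first 4+1 visited; the segment between the two visits is the pumpable y.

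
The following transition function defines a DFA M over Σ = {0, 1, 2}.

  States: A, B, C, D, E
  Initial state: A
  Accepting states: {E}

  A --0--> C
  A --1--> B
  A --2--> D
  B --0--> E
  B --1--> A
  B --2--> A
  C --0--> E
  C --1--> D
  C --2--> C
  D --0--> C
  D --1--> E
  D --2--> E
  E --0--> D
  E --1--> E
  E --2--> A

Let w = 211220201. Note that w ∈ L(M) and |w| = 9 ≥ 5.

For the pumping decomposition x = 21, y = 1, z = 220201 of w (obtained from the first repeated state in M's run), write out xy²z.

xy^2z = 21·1·1·220201 = 2111220201.
Reading y = 1 takes M from E back to E, so after x·y·y the machine is still in E, and z then leads to the accepting state E. Hence 2111220201 ∈ L(M).

2111220201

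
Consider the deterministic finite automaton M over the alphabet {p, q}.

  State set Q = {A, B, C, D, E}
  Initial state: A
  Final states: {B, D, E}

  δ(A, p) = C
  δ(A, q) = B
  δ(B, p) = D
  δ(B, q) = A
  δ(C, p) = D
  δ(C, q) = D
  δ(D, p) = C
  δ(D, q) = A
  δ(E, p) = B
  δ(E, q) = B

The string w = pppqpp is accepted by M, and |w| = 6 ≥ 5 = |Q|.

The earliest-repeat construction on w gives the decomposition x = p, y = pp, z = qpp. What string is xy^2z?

xy^2z = p·pp·pp·qpp = pppppqpp.
Reading y = pp takes M from C back to C, so after x·y·y the machine is still in C, and z then leads to the accepting state D. Hence pppppqpp ∈ L(M).

pppppqpp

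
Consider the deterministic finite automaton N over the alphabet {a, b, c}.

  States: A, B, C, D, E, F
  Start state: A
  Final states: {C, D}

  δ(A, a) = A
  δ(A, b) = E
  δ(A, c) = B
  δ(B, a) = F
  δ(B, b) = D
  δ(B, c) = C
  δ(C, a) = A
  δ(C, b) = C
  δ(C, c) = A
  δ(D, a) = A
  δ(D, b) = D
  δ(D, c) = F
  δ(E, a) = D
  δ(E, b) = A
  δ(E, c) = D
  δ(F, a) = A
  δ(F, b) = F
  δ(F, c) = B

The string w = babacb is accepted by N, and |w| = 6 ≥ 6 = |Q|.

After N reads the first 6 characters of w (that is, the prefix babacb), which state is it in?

State sequence: A -b-> E -a-> D -b-> D -a-> A -c-> B -b-> D

After reading 6 characters, N is in state D.

D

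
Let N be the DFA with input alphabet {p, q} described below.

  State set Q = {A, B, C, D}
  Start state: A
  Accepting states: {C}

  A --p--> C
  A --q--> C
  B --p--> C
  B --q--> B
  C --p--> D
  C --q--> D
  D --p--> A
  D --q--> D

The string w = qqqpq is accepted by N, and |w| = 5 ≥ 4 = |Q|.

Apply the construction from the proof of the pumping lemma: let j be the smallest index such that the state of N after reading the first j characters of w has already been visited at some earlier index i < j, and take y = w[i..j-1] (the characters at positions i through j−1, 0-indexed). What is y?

q

Run of N on w = q q q p q:
  step 0: A  (start)
  step 1: C  (read q: A→C)
  step 2: D  (read q: C→D)
  step 3: D  (read q: D→D)   ← first repeat (D seen earlier)
  step 4: A  (read p: D→A)
  step 5: C  (read q: A→C)

So i = 2, j = 3, giving x = w[0:2] = qq, y = w[2:3] = q, z = w[3:5] = pq.
Check: |xy| = 3 ≤ 4 and |y| = 1 ≥ 1. Reading y takes N from D back to D, so every xyⁱz is accepted.
The DFA has 4 states, so the proof of the pumping lemma guarantees a repeated state among the first 4+1 visited; the segment between the two visits is the pumpable y.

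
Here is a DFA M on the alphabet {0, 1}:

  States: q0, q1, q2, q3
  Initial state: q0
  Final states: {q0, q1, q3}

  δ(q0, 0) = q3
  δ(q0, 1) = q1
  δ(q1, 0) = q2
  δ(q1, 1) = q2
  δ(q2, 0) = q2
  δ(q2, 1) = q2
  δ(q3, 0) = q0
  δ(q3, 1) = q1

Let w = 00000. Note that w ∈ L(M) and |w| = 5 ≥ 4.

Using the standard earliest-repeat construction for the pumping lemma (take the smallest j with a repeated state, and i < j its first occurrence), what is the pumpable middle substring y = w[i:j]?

State sequence: q0 -0-> q3 -0-> q0 -0-> q3 -0-> q0 -0-> q3
First repeat at step 2: q0 was already visited.

So i = 0, j = 2, giving x = w[0:0] = ε, y = w[0:2] = 00, z = w[2:5] = 000.
Check: |xy| = 2 ≤ 4 and |y| = 2 ≥ 1. Reading y takes M from q0 back to q0, so every xyⁱz is accepted.
Since M has 4 states, any run of length ≥ 4 visits 4+1 states, so by pigeonhole some state repeats within the first 4 steps — that repeat gives the pumpable loop.

00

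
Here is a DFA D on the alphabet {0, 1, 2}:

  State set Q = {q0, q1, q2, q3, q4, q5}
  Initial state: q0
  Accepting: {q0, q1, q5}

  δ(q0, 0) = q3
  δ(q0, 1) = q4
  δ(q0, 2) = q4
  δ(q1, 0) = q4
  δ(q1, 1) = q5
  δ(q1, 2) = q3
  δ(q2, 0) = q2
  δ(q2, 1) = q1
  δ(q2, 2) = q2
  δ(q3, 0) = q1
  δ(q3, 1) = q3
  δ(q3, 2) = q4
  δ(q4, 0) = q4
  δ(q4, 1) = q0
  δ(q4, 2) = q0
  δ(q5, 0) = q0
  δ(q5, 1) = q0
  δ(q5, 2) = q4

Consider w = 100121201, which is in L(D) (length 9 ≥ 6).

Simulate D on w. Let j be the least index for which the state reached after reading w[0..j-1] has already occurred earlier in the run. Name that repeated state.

q4

Run of D on w = 1 0 0 1 2 1 2 0 1:
  step 0: q0  (start)
  step 1: q4  (read 1: q0→q4)
  step 2: q4  (read 0: q4→q4)   ← first repeat (q4 seen earlier)
  step 3: q4  (read 0: q4→q4)
  step 4: q0  (read 1: q4→q0)
  step 5: q4  (read 2: q0→q4)
  step 6: q0  (read 1: q4→q0)
  step 7: q4  (read 2: q0→q4)
  step 8: q4  (read 0: q4→q4)
  step 9: q0  (read 1: q4→q0)

The earliest repeat is at step j = 2: D is in q4, which it already visited at step i = 1.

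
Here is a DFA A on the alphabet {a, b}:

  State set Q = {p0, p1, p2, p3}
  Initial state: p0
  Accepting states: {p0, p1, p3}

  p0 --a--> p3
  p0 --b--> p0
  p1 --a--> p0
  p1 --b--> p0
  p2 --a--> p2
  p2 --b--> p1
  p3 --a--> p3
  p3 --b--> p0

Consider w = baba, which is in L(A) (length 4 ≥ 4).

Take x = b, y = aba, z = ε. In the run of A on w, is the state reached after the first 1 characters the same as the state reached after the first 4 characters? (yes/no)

Run of A on the first 4 characters of w = b a b a:
  step 0: p0  (start)
  step 1: p0  (read b: p0→p0)
  step 2: p3  (read a: p0→p3)
  step 3: p0  (read b: p3→p0)
  step 4: p3  (read a: p0→p3)

After x (step 1): p0. After xy (step 4): p3.
They differ (p0 ≠ p3), so y is not a cycle from the state after x; this split is not the one the pumping-lemma construction produces, and pumping y need not keep the string in L(A).

no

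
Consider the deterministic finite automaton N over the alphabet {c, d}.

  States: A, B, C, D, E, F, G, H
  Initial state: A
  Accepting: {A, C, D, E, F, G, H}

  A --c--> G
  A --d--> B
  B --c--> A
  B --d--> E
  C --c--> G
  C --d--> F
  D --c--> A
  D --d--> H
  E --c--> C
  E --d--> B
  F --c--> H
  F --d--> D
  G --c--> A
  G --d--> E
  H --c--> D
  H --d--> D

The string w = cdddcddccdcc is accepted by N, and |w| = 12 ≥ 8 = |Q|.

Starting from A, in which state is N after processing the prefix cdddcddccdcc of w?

G

State sequence: A -c-> G -d-> E -d-> B -d-> E -c-> C -d-> F -d-> D -c-> A -c-> G -d-> E -c-> C -c-> G

After reading 12 characters, N is in state G.
(This kind of state-tracing is the core of the pumping-lemma construction: with 8 states, pigeonhole forces a repeat within the first 8 steps.)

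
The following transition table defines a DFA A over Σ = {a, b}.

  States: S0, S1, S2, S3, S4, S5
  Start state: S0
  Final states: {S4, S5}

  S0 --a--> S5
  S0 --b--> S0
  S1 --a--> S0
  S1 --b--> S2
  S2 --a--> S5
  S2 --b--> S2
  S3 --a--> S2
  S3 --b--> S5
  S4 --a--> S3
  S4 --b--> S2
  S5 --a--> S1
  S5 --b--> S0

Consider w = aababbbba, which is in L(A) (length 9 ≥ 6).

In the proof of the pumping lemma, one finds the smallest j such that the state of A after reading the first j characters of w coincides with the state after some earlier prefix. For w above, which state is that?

State sequence: S0 -a-> S5 -a-> S1 -b-> S2 -a-> S5 -b-> S0 -b-> S0 -b-> S0 -b-> S0 -a-> S5
First repeat at step 4: S5 was already visited.

The earliest repeat is at step j = 4: A is in S5, which it already visited at step i = 1.
With |Q| = 6, pigeonhole forces a state repeat no later than step 6; the substring read between the first and second visits to that state can be pumped.

S5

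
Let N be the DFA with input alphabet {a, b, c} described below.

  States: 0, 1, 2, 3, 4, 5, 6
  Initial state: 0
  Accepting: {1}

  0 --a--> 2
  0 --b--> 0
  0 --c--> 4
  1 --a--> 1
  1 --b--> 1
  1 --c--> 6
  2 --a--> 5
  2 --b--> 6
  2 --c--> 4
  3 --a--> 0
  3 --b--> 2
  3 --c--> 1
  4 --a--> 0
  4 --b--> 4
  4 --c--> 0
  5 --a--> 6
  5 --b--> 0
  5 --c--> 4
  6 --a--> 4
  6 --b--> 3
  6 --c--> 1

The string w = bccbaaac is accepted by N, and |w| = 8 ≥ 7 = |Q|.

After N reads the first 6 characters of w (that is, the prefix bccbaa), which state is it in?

State sequence: 0 -b-> 0 -c-> 4 -c-> 0 -b-> 0 -a-> 2 -a-> 5

After reading 6 characters, N is in state 5.

5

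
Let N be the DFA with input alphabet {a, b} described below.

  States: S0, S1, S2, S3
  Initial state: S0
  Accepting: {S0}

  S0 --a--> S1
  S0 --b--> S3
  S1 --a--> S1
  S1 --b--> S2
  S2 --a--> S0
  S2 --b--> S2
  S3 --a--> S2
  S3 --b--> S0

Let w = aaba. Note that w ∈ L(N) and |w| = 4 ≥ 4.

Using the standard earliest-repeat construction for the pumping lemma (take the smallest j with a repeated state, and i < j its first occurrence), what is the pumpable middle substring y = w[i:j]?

State sequence: S0 -a-> S1 -a-> S1 -b-> S2 -a-> S0
First repeat at step 2: S1 was already visited.

So i = 1, j = 2, giving x = w[0:1] = a, y = w[1:2] = a, z = w[2:4] = ba.
Check: |xy| = 2 ≤ 4 and |y| = 1 ≥ 1. Reading y takes N from S1 back to S1, so every xyⁱz is accepted.
Since N has 4 states, any run of length ≥ 4 visits 4+1 states, so by pigeonhole some state repeats within the first 4 steps — that repeat gives the pumpable loop.

a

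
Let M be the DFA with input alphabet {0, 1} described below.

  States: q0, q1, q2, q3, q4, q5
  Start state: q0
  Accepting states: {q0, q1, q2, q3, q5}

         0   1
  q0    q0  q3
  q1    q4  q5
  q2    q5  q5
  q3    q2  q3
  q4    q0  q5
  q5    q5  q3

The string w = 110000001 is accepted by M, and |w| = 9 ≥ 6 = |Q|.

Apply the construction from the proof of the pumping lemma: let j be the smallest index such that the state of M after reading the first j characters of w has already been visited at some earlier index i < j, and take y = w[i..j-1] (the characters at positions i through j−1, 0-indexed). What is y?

State sequence: q0 -1-> q3 -1-> q3 -0-> q2 -0-> q5 -0-> q5 -0-> q5 -0-> q5 -0-> q5 -1-> q3
First repeat at step 2: q3 was already visited.

So i = 1, j = 2, giving x = w[0:1] = 1, y = w[1:2] = 1, z = w[2:9] = 0000001.
Check: |xy| = 2 ≤ 6 and |y| = 1 ≥ 1. Reading y takes M from q3 back to q3, so every xyⁱz is accepted.
Pumping length from the standard proof: p = 6 (the number of states). The repeated state found above gives |xy| = j ≤ 6 and |y| = j − i ≥ 1.

1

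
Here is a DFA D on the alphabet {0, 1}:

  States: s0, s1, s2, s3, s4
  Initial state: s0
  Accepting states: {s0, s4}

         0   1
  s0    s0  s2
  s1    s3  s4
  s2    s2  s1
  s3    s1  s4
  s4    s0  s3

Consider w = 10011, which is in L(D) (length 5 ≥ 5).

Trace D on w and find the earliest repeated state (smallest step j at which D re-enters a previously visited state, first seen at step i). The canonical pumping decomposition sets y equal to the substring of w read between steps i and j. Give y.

State sequence: s0 -1-> s2 -0-> s2 -0-> s2 -1-> s1 -1-> s4
First repeat at step 2: s2 was already visited.

So i = 1, j = 2, giving x = w[0:1] = 1, y = w[1:2] = 0, z = w[2:5] = 011.
Check: |xy| = 2 ≤ 5 and |y| = 1 ≥ 1. Reading y takes D from s2 back to s2, so every xyⁱz is accepted.

0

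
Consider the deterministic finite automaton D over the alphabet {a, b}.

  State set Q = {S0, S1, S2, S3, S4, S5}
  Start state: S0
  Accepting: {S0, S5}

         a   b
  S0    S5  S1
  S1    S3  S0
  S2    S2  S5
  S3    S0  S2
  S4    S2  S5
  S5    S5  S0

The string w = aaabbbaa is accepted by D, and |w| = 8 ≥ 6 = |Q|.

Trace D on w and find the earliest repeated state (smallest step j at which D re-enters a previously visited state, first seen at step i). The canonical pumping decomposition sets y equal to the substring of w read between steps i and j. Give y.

State sequence: S0 -a-> S5 -a-> S5 -a-> S5 -b-> S0 -b-> S1 -b-> S0 -a-> S5 -a-> S5
First repeat at step 2: S5 was already visited.

So i = 1, j = 2, giving x = w[0:1] = a, y = w[1:2] = a, z = w[2:8] = abbbaa.
Check: |xy| = 2 ≤ 6 and |y| = 1 ≥ 1. Reading y takes D from S5 back to S5, so every xyⁱz is accepted.

a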